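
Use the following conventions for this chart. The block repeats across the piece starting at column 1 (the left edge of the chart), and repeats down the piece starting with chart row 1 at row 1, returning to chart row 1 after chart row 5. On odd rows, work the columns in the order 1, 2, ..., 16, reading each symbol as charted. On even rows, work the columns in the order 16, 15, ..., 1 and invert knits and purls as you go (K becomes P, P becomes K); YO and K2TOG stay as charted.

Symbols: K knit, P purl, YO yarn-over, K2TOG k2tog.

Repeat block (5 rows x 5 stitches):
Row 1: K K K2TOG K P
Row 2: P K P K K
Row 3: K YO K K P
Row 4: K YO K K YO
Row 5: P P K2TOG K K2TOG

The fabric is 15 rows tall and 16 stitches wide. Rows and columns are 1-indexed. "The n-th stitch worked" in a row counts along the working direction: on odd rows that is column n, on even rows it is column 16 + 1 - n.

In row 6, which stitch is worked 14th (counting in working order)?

Stitch:
K2TOG

Derivation:
Row 6 uses chart row ((6-1) mod 5)+1 = 1. Row 6 is even, so WS.
Chart row 1 tiled across columns 1-16: K K K2TOG K P K K K2TOG K P K K K2TOG K P K
WS: work from column 16 back to column 1 (reverse the tiled row), swapping K<->P (YO and K2TOG unchanged).
Row 6 as worked: P K P K2TOG P P K P K2TOG P P K P K2TOG P P
The 14th stitch worked is K2TOG.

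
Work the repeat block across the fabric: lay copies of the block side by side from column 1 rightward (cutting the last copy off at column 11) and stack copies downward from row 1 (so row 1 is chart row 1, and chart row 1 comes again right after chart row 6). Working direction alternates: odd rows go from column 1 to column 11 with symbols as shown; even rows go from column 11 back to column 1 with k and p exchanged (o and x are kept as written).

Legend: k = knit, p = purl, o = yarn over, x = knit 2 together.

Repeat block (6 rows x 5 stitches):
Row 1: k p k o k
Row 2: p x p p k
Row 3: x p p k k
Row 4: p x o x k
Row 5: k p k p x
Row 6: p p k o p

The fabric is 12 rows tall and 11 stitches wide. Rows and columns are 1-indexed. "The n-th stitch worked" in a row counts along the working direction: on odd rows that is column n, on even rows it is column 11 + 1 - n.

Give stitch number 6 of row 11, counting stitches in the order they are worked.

Row 11: (11-1) mod 6 = 4, so use chart row 5. Odd row -> RS.
Chart row 5 tiled across columns 1-11: k p k p x k p k p x k
RS row: no reversal, no swap; stitch n worked = column n.
Stitch 6 in working order -> k

Stitch:
k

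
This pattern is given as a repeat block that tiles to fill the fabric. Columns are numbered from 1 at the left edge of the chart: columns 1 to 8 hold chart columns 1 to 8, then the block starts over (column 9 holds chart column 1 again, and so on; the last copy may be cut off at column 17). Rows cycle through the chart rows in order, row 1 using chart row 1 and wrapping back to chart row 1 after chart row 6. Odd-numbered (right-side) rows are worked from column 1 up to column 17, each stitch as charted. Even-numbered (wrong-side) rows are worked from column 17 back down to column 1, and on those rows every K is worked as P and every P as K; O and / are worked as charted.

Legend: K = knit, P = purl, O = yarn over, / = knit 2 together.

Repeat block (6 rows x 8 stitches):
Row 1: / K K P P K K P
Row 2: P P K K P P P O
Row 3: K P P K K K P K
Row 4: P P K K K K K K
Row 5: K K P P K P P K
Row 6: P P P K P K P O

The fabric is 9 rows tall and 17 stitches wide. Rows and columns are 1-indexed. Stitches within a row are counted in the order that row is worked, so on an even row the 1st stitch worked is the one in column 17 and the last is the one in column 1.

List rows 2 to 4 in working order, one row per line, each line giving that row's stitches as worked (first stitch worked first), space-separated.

Row 2: chart row 2, WS - tiled (columns 1-17): P P K K P P P O P P K K P P P O P; work from column 17 back to 1 with K<->P swapped.
Row 3: chart row 3, RS - tile across columns 1-17 and work as-is.
Row 4: chart row 4, WS - tiled (columns 1-17): P P K K K K K K P P K K K K K K P; work from column 17 back to 1 with K<->P swapped.

Rows as worked:
K O K K K P P K K O K K K P P K K
K P P K K K P K K P P K K K P K K
K P P P P P P K K P P P P P P K K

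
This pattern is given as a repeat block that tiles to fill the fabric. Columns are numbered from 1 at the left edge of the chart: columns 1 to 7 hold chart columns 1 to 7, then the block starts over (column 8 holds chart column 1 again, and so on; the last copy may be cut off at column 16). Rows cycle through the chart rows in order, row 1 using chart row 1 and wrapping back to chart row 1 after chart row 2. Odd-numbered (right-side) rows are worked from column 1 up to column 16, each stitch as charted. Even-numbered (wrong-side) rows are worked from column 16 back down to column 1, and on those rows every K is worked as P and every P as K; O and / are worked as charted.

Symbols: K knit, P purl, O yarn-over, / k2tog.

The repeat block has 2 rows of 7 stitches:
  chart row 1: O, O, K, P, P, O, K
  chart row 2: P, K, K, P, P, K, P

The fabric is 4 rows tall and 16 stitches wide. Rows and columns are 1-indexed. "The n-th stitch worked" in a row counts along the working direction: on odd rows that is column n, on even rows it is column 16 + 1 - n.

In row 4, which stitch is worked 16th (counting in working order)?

Result:
K

Derivation:
Row 4 uses chart row ((4-1) mod 2)+1 = 2. Row 4 is even, so WS.
Chart row 2 tiled across columns 1-16: P K K P P K P P K K P P K P P K
WS row: flip the tiled sequence (start at column 16) and apply K<->P; O and / stay.
Row 4 as worked: P K K P K K P P K K P K K P P K
Counting 16 along the worked row gives K.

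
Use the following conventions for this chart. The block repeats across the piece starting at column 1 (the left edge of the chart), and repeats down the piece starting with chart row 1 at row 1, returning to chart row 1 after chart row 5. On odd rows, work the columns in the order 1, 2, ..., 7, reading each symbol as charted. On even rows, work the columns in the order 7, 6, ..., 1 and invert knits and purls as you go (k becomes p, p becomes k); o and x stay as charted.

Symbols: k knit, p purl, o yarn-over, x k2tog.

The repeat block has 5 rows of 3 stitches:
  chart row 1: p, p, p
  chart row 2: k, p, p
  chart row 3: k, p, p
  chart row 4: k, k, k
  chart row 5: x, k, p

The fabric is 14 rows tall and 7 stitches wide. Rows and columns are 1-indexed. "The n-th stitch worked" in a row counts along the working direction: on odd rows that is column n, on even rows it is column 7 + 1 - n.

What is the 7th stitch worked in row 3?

Row 3: (3-1) mod 5 = 2, so use chart row 3. Odd row -> RS.
Chart row 3 tiled across columns 1-7: k p p k p p k
RS: work column 1 to column 7, symbols as charted — the tiled row is the row as worked.
Counting 7 along the worked row gives k.

Stitch:
k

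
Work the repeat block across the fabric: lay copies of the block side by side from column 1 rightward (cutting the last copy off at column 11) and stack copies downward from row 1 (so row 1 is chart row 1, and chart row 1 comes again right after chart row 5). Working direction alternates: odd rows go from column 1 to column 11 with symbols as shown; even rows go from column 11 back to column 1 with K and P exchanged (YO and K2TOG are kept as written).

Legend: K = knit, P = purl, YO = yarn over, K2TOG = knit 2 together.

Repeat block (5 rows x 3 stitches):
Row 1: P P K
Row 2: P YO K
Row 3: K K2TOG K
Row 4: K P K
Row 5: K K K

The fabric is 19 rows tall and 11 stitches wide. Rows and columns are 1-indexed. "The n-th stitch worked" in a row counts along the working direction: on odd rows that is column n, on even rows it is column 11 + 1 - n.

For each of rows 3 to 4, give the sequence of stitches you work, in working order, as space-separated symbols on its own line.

== ROWS AS WORKED ==
K K2TOG K K K2TOG K K K2TOG K K K2TOG
K P P K P P K P P K P

Derivation:
Row 3: chart row 3, RS - tile across columns 1-11 and work as-is.
Row 4: chart row 4, WS - tiled (columns 1-11): K P K K P K K P K K P; work from column 11 back to 1 with K<->P swapped.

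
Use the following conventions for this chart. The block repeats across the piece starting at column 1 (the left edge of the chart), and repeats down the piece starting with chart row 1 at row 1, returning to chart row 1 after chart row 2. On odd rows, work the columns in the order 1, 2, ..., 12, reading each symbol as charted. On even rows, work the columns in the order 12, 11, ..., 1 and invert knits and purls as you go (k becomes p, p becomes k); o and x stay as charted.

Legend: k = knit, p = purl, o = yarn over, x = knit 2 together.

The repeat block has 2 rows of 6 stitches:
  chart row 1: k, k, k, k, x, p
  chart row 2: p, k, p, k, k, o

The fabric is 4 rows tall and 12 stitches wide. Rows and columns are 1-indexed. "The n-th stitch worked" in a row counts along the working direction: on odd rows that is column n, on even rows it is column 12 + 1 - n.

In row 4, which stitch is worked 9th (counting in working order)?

For row 4: chart row = ((4-1) mod 2) + 1 = 2; this is a WS (even) row.
Chart row 2 tiled across columns 1-12: p k p k k o p k p k k o
Wrong side: read the tiled row from column 12 down to 1 and exchange k with p (leave o, x).
Row 4 as worked: o p p k p k o p p k p k
The 9th stitch worked is p.

== STITCH ==
p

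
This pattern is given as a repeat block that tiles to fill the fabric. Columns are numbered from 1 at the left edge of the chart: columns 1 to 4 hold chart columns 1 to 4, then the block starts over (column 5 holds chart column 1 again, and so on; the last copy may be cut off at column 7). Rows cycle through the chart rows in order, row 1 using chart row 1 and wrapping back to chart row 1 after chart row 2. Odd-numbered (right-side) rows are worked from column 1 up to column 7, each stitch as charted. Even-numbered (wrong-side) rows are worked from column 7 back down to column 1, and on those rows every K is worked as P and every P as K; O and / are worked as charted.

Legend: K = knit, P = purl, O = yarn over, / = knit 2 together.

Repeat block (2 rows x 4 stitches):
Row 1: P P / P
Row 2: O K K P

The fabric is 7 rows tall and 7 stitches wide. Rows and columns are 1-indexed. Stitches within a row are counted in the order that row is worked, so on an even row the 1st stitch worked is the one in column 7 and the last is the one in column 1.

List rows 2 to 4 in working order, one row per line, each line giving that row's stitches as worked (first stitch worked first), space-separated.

Row 2: chart row 2, WS - tiled (columns 1-7): O K K P O K K; work from column 7 back to 1 with K<->P swapped.
Row 3: chart row 1, RS - tile across columns 1-7 and work as-is.
Row 4: chart row 2, WS - tiled (columns 1-7): O K K P O K K; work from column 7 back to 1 with K<->P swapped.

Rows as worked:
P P O K P P O
P P / P P P /
P P O K P P O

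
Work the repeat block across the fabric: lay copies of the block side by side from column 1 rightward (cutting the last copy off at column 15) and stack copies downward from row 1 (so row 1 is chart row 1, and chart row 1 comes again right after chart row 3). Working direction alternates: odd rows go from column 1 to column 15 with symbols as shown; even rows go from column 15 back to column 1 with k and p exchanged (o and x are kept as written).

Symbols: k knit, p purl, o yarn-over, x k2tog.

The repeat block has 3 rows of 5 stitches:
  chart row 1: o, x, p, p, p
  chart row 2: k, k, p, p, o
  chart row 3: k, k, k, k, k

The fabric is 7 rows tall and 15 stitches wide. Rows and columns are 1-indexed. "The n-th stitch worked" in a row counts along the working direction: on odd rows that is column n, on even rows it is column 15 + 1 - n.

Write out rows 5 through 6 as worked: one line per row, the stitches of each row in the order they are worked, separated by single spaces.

== ROWS AS WORKED ==
k k p p o k k p p o k k p p o
p p p p p p p p p p p p p p p

Derivation:
Row 5: chart row 2, RS - tile across columns 1-15 and work as-is.
Row 6: chart row 3, WS - tiled (columns 1-15): k k k k k k k k k k k k k k k; work from column 15 back to 1 with k<->p swapped.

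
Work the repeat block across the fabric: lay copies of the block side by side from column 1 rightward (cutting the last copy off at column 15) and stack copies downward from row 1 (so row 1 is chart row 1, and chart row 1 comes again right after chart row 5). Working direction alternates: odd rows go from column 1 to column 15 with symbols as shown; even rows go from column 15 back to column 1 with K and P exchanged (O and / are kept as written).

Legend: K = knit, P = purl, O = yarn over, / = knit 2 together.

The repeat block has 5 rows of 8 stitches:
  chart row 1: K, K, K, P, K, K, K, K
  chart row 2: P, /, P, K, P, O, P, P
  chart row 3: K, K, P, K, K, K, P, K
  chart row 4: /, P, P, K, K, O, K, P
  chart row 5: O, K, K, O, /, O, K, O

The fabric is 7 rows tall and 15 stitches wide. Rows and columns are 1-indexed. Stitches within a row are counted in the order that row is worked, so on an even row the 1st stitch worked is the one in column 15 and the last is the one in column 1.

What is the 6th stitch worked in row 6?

== STITCH ==
P

Derivation:
For row 6: chart row = ((6-1) mod 5) + 1 = 1; this is a WS (even) row.
Chart row 1 tiled across columns 1-15: K K K P K K K K K K K P K K K
WS: work from column 15 back to column 1 (reverse the tiled row), swapping K<->P (O and / unchanged).
Row 6 as worked: P P P K P P P P P P P K P P P
Counting 6 along the worked row gives P.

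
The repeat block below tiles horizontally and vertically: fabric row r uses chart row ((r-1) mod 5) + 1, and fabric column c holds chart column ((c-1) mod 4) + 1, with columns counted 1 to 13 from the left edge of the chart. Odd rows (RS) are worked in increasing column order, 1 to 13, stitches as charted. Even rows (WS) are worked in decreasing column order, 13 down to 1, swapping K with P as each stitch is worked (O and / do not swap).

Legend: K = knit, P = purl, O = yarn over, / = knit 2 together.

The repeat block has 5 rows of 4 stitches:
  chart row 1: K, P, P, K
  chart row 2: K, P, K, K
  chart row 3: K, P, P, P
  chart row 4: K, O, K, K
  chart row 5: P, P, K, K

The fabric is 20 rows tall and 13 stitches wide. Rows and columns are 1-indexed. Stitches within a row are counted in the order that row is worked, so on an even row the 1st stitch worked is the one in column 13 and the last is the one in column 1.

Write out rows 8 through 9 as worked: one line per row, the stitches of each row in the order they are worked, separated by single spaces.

Row 8: chart row 3, WS - tiled (columns 1-13): K P P P K P P P K P P P K; work from column 13 back to 1 with K<->P swapped.
Row 9: chart row 4, RS - tile across columns 1-13 and work as-is.

Rows as worked:
P K K K P K K K P K K K P
K O K K K O K K K O K K K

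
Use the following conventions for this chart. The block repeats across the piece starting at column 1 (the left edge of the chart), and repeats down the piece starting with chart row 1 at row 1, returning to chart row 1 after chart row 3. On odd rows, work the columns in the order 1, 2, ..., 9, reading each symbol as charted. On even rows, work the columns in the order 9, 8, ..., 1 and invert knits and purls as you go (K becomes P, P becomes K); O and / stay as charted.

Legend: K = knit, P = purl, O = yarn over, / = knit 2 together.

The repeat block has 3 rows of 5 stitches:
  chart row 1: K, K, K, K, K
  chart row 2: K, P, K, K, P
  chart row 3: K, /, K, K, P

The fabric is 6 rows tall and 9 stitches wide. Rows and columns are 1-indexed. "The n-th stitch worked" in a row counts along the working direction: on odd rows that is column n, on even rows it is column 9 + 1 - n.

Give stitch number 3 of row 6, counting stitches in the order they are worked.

For row 6: chart row = ((6-1) mod 3) + 1 = 3; this is a WS (even) row.
Chart row 3 tiled across columns 1-9: K / K K P K / K K
WS: work from column 9 back to column 1 (reverse the tiled row), swapping K<->P (O and / unchanged).
Row 6 as worked: P P / P K P P / P
Stitch 3 in working order -> /

== STITCH ==
/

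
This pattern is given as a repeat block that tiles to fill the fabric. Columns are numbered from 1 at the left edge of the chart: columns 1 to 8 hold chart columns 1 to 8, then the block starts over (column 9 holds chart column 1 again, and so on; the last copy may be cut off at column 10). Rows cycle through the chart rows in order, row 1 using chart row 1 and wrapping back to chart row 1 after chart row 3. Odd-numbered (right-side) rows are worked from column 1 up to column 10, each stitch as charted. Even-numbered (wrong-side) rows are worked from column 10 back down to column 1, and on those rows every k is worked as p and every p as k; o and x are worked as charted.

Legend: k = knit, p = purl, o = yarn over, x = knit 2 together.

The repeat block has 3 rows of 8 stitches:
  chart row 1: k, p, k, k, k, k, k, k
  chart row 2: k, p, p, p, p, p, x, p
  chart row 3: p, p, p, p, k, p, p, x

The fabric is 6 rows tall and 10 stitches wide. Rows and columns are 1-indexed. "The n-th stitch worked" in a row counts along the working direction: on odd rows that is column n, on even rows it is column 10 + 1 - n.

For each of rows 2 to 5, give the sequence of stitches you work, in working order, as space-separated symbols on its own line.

Result:
k p k x k k k k k p
p p p p k p p x p p
k p p p p p p p k p
k p p p p p x p k p

Derivation:
Row 2: chart row 2, WS - tiled (columns 1-10): k p p p p p x p k p; work from column 10 back to 1 with k<->p swapped.
Row 3: chart row 3, RS - tile across columns 1-10 and work as-is.
Row 4: chart row 1, WS - tiled (columns 1-10): k p k k k k k k k p; work from column 10 back to 1 with k<->p swapped.
Row 5: chart row 2, RS - tile across columns 1-10 and work as-is.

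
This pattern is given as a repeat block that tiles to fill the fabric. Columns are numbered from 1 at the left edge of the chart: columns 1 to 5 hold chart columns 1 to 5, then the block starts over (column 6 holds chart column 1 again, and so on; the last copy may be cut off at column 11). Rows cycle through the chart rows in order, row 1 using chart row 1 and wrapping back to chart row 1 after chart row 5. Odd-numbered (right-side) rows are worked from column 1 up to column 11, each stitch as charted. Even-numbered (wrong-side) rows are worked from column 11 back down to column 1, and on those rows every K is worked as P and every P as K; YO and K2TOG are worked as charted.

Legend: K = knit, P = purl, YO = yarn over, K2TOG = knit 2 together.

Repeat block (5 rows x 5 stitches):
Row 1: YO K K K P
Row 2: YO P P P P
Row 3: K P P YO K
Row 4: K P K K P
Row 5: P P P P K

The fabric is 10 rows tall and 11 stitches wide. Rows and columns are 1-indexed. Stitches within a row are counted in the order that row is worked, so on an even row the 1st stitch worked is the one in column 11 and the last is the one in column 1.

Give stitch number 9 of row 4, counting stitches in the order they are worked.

== STITCH ==
P

Derivation:
Row 4 uses chart row ((4-1) mod 5)+1 = 4. Row 4 is even, so WS.
Chart row 4 tiled across columns 1-11: K P K K P K P K K P K
WS: work from column 11 back to column 1 (reverse the tiled row), swapping K<->P (YO and K2TOG unchanged).
Row 4 as worked: P K P P K P K P P K P
Stitch 9 in working order -> P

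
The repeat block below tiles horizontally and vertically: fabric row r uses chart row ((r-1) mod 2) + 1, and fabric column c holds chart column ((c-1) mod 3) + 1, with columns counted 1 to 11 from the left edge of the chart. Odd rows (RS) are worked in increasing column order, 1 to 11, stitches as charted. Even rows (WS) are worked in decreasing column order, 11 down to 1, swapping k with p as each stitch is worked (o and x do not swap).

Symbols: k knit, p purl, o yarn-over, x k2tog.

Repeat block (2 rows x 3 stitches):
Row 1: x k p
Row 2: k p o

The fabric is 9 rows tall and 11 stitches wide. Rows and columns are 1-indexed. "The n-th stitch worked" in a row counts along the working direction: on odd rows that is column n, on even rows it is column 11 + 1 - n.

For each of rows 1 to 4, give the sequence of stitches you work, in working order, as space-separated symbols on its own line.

Result:
x k p x k p x k p x k
k p o k p o k p o k p
x k p x k p x k p x k
k p o k p o k p o k p

Derivation:
Row 1: chart row 1, RS - tile across columns 1-11 and work as-is.
Row 2: chart row 2, WS - tiled (columns 1-11): k p o k p o k p o k p; work from column 11 back to 1 with k<->p swapped.
Row 3: chart row 1, RS - tile across columns 1-11 and work as-is.
Row 4: chart row 2, WS - tiled (columns 1-11): k p o k p o k p o k p; work from column 11 back to 1 with k<->p swapped.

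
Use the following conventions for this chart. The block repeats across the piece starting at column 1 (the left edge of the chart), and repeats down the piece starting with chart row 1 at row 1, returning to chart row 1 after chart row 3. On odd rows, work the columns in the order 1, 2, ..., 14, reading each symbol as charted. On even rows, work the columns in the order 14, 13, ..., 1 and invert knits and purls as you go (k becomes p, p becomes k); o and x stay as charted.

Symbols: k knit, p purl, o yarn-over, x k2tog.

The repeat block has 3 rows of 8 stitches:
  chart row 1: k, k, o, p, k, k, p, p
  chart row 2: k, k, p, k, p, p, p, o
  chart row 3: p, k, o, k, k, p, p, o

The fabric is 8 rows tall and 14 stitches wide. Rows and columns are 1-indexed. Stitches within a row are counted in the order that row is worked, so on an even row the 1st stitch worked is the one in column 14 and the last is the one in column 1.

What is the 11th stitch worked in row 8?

Row 8: (8-1) mod 3 = 1, so use chart row 2. Even row -> WS.
Chart row 2 tiled across columns 1-14: k k p k p p p o k k p k p p
Wrong side: read the tiled row from column 14 down to 1 and exchange k with p (leave o, x).
Row 8 as worked: k k p k p p o k k k p k p p
Stitch 11 in working order -> p

== STITCH ==
p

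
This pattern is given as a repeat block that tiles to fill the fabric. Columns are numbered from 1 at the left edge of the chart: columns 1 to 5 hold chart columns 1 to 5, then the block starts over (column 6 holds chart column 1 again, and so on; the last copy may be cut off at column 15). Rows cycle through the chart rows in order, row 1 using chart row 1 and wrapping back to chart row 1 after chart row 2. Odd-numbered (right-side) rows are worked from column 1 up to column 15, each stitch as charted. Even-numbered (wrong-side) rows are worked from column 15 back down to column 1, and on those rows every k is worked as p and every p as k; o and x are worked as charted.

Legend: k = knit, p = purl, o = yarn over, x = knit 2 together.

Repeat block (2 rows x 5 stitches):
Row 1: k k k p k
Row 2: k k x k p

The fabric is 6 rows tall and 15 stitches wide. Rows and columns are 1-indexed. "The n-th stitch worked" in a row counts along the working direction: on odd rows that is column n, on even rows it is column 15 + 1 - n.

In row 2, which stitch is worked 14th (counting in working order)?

== STITCH ==
p

Derivation:
For row 2: chart row = ((2-1) mod 2) + 1 = 2; this is a WS (even) row.
Chart row 2 tiled across columns 1-15: k k x k p k k x k p k k x k p
WS: work from column 15 back to column 1 (reverse the tiled row), swapping k<->p (o and x unchanged).
Row 2 as worked: k p x p p k p x p p k p x p p
The 14th stitch worked is p.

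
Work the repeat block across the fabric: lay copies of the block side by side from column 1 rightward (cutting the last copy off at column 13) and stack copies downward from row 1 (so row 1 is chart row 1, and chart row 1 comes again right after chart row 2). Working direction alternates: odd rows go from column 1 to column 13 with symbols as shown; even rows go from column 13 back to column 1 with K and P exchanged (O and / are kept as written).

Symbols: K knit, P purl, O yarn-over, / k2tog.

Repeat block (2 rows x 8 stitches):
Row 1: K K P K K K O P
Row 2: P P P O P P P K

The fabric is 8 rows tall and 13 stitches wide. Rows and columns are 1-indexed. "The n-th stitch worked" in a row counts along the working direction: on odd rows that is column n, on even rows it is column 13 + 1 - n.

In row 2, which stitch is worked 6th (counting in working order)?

== STITCH ==
P

Derivation:
Row 2: (2-1) mod 2 = 1, so use chart row 2. Even row -> WS.
Chart row 2 tiled across columns 1-13: P P P O P P P K P P P O P
Wrong side: read the tiled row from column 13 down to 1 and exchange K with P (leave O, /).
Row 2 as worked: K O K K K P K K K O K K K
Stitch 6 in working order -> P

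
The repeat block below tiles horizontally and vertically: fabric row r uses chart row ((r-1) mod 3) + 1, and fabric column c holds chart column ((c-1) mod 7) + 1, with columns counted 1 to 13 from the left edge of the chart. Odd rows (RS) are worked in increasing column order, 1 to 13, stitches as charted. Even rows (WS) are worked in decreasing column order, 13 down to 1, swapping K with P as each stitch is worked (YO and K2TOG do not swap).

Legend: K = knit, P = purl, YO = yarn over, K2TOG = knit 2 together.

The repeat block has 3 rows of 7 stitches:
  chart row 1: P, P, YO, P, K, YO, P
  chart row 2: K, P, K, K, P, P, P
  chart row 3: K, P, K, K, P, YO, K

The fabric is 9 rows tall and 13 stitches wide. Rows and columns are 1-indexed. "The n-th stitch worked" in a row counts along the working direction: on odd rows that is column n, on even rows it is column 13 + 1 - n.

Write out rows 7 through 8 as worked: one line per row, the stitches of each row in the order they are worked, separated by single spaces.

== ROWS AS WORKED ==
P P YO P K YO P P P YO P K YO
K K P P K P K K K P P K P

Derivation:
Row 7: chart row 1, RS - tile across columns 1-13 and work as-is.
Row 8: chart row 2, WS - tiled (columns 1-13): K P K K P P P K P K K P P; work from column 13 back to 1 with K<->P swapped.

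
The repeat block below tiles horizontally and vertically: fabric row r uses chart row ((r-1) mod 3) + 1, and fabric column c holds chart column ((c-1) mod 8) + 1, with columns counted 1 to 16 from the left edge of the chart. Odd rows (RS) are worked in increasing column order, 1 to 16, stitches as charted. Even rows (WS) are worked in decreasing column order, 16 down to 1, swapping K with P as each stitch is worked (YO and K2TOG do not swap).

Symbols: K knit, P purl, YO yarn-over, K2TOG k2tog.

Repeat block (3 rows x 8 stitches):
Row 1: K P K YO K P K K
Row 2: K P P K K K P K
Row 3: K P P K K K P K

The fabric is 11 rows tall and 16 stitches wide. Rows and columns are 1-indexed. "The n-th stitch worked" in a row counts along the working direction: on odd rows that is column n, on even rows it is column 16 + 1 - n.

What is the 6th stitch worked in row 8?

Stitch:
K

Derivation:
Row 8: (8-1) mod 3 = 1, so use chart row 2. Even row -> WS.
Chart row 2 tiled across columns 1-16: K P P K K K P K K P P K K K P K
WS row: flip the tiled sequence (start at column 16) and apply K<->P; YO and K2TOG stay.
Row 8 as worked: P K P P P K K P P K P P P K K P
Stitch 6 in working order -> K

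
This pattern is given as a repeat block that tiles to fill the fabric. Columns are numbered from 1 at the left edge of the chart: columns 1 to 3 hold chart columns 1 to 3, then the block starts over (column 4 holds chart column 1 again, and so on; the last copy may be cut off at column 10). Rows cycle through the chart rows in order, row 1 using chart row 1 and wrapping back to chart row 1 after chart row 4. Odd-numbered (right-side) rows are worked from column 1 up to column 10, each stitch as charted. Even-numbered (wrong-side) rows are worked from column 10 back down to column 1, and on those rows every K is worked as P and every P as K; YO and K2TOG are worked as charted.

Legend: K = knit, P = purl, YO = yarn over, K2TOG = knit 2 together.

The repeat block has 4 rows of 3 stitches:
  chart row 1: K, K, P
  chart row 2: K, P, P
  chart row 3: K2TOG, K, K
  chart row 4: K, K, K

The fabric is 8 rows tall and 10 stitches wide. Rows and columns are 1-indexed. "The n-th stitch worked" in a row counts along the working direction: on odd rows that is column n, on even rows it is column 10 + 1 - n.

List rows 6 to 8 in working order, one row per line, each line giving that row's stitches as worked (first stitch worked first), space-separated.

Row 6: chart row 2, WS - tiled (columns 1-10): K P P K P P K P P K; work from column 10 back to 1 with K<->P swapped.
Row 7: chart row 3, RS - tile across columns 1-10 and work as-is.
Row 8: chart row 4, WS - tiled (columns 1-10): K K K K K K K K K K; work from column 10 back to 1 with K<->P swapped.

== ROWS AS WORKED ==
P K K P K K P K K P
K2TOG K K K2TOG K K K2TOG K K K2TOG
P P P P P P P P P P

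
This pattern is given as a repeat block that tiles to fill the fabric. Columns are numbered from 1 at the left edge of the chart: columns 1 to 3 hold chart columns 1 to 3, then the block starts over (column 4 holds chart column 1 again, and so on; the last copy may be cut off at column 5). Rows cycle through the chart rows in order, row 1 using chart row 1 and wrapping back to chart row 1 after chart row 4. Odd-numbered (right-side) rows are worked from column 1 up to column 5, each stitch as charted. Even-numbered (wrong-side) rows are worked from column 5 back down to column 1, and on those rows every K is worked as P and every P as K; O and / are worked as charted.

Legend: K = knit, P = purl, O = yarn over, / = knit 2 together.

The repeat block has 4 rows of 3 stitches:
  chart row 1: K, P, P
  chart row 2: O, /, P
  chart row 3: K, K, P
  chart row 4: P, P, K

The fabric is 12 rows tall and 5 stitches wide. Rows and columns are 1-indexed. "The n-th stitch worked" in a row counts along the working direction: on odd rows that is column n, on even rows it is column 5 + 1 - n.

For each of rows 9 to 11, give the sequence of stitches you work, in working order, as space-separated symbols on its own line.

Rows as worked:
K P P K P
/ O K / O
K K P K K

Derivation:
Row 9: chart row 1, RS - tile across columns 1-5 and work as-is.
Row 10: chart row 2, WS - tiled (columns 1-5): O / P O /; work from column 5 back to 1 with K<->P swapped.
Row 11: chart row 3, RS - tile across columns 1-5 and work as-is.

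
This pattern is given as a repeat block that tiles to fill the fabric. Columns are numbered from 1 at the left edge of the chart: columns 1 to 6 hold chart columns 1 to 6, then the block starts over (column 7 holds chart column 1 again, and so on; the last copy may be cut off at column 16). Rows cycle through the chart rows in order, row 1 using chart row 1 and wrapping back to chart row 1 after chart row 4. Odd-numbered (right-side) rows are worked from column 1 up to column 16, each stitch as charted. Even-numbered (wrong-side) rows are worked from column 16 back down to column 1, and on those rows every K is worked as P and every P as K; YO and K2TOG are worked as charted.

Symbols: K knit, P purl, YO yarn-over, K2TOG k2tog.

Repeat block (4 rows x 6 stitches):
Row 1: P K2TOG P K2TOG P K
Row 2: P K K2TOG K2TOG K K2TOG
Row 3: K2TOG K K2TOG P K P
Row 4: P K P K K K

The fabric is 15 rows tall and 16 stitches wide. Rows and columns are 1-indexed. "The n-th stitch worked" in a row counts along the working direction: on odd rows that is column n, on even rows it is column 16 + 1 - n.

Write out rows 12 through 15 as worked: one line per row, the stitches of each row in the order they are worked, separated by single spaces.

Result:
P K P K P P P K P K P P P K P K
P K2TOG P K2TOG P K P K2TOG P K2TOG P K P K2TOG P K2TOG
K2TOG K2TOG P K K2TOG P K2TOG K2TOG P K K2TOG P K2TOG K2TOG P K
K2TOG K K2TOG P K P K2TOG K K2TOG P K P K2TOG K K2TOG P

Derivation:
Row 12: chart row 4, WS - tiled (columns 1-16): P K P K K K P K P K K K P K P K; work from column 16 back to 1 with K<->P swapped.
Row 13: chart row 1, RS - tile across columns 1-16 and work as-is.
Row 14: chart row 2, WS - tiled (columns 1-16): P K K2TOG K2TOG K K2TOG P K K2TOG K2TOG K K2TOG P K K2TOG K2TOG; work from column 16 back to 1 with K<->P swapped.
Row 15: chart row 3, RS - tile across columns 1-16 and work as-is.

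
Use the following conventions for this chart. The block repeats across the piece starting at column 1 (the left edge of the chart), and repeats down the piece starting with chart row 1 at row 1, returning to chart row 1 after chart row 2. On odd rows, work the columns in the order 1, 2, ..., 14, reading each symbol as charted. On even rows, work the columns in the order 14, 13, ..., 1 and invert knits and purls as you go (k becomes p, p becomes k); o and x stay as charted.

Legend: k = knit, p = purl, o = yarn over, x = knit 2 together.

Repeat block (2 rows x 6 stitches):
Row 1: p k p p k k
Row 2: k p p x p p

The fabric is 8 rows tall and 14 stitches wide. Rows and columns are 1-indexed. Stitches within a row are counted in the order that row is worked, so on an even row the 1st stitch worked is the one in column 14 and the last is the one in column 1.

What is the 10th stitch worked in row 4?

Result:
k

Derivation:
For row 4: chart row = ((4-1) mod 2) + 1 = 2; this is a WS (even) row.
Chart row 2 tiled across columns 1-14: k p p x p p k p p x p p k p
WS row: flip the tiled sequence (start at column 14) and apply k<->p; o and x stay.
Row 4 as worked: k p k k x k k p k k x k k p
Stitch 10 in working order -> k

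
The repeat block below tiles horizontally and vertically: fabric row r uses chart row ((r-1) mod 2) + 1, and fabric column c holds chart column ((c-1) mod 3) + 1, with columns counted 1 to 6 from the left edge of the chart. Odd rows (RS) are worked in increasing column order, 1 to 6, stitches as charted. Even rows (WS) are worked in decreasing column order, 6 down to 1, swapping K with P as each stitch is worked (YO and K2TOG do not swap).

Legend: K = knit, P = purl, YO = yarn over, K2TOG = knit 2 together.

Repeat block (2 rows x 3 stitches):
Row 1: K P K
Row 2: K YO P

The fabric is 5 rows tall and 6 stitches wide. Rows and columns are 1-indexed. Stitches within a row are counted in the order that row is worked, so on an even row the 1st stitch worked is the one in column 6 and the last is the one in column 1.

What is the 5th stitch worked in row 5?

For row 5: chart row = ((5-1) mod 2) + 1 = 1; this is a RS (odd) row.
Chart row 1 tiled across columns 1-6: K P K K P K
Right side: take the tiled row as-is (worked left to right from column 1).
Stitch 5 in working order -> P

== STITCH ==
P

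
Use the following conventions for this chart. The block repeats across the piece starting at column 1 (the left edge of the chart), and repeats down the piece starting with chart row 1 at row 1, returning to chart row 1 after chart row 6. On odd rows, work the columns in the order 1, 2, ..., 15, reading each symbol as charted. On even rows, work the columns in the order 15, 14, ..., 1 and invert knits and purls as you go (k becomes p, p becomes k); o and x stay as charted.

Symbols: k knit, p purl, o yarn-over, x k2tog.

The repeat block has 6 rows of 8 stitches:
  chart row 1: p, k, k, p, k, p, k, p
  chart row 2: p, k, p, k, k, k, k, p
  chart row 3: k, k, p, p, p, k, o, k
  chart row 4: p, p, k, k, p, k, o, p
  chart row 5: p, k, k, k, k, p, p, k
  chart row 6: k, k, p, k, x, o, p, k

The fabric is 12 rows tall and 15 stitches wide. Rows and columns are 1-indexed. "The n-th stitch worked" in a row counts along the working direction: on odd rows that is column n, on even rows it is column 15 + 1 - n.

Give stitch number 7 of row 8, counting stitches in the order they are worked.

== STITCH ==
k

Derivation:
For row 8: chart row = ((8-1) mod 6) + 1 = 2; this is a WS (even) row.
Chart row 2 tiled across columns 1-15: p k p k k k k p p k p k k k k
Wrong side: read the tiled row from column 15 down to 1 and exchange k with p (leave o, x).
Row 8 as worked: p p p p k p k k p p p p k p k
Stitch 7 in working order -> k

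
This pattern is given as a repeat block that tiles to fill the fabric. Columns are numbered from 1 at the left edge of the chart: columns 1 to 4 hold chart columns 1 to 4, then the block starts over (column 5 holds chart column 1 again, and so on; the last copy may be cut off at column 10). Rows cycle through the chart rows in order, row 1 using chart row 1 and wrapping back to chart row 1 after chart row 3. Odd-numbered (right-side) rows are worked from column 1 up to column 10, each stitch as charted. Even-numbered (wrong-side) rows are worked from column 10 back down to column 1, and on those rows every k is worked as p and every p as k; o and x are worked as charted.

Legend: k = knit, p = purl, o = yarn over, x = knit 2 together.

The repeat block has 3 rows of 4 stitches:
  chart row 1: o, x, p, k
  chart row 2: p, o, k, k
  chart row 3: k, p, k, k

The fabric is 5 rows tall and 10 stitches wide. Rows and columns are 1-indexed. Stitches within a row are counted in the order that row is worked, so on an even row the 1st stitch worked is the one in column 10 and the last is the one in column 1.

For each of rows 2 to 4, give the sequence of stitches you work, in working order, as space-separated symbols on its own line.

Result:
o k p p o k p p o k
k p k k k p k k k p
x o p k x o p k x o

Derivation:
Row 2: chart row 2, WS - tiled (columns 1-10): p o k k p o k k p o; work from column 10 back to 1 with k<->p swapped.
Row 3: chart row 3, RS - tile across columns 1-10 and work as-is.
Row 4: chart row 1, WS - tiled (columns 1-10): o x p k o x p k o x; work from column 10 back to 1 with k<->p swapped.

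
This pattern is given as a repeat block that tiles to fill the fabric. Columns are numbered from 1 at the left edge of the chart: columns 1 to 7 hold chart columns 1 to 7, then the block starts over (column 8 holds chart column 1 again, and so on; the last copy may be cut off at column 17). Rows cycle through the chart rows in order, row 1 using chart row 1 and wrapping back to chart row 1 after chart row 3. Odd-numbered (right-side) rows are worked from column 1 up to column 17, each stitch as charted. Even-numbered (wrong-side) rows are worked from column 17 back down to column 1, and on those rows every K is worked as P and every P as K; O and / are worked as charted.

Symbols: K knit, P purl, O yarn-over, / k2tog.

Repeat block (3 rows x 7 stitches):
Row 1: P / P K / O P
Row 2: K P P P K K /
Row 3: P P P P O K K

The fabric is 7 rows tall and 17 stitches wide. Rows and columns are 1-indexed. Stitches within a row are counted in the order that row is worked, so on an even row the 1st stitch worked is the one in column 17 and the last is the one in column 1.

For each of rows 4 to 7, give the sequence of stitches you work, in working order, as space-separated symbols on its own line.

Rows as worked:
K / K K O / P K / K K O / P K / K
K P P P K K / K P P P K K / K P P
K K K P P O K K K K P P O K K K K
P / P K / O P P / P K / O P P / P

Derivation:
Row 4: chart row 1, WS - tiled (columns 1-17): P / P K / O P P / P K / O P P / P; work from column 17 back to 1 with K<->P swapped.
Row 5: chart row 2, RS - tile across columns 1-17 and work as-is.
Row 6: chart row 3, WS - tiled (columns 1-17): P P P P O K K P P P P O K K P P P; work from column 17 back to 1 with K<->P swapped.
Row 7: chart row 1, RS - tile across columns 1-17 and work as-is.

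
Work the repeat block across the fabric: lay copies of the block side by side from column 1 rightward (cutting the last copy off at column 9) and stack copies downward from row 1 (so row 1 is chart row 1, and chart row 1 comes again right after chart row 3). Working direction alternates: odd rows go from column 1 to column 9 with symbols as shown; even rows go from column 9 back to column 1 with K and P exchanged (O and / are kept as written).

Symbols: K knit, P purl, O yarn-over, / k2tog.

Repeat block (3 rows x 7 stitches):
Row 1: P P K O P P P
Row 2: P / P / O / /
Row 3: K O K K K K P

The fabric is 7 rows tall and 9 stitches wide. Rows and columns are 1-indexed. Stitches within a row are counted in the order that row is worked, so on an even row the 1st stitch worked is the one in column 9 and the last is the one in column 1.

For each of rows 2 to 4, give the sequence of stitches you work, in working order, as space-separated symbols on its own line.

Rows as worked:
/ K / / O / K / K
K O K K K K P K O
K K K K K O P K K

Derivation:
Row 2: chart row 2, WS - tiled (columns 1-9): P / P / O / / P /; work from column 9 back to 1 with K<->P swapped.
Row 3: chart row 3, RS - tile across columns 1-9 and work as-is.
Row 4: chart row 1, WS - tiled (columns 1-9): P P K O P P P P P; work from column 9 back to 1 with K<->P swapped.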